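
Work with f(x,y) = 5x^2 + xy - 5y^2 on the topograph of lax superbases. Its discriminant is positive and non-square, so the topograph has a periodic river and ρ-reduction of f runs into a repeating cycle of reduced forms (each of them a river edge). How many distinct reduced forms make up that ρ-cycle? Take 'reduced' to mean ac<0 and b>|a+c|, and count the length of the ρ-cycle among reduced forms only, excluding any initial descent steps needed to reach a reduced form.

D = 101, ⌊√D⌋ = 10
river: ρ → (-5,9,1)
river: ρ → (1,9,-5)
river: ρ → (-5,1,5)
river: ρ → (5,9,-1)
river: ρ → (-1,9,5)
river: ρ → (5,1,-5)
ρ-cycle length = 6 (tail of 0 descent steps not counted)

6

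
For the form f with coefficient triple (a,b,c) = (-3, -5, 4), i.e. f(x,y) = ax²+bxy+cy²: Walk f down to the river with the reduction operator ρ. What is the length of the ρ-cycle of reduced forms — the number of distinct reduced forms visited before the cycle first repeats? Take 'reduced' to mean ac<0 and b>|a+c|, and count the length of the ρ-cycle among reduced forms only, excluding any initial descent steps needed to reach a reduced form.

D = 73, ⌊√D⌋ = 8
descent: ρ → (4,5,-3)  [lands on river]
river: ρ → (-3,7,2)
river: ρ → (2,5,-6)
river: ρ → (-6,7,1)
river: ρ → (1,7,-6)
river: ρ → (-6,5,2)
river: ρ → (2,7,-3)
river: ρ → (-3,5,4)
river: ρ → (4,3,-4)
river: ρ → (-4,5,3)
river: ρ → (3,7,-2)
river: ρ → (-2,5,6)
river: ρ → (6,7,-1)
river: ρ → (-1,7,6)
river: ρ → (6,5,-2)
river: ρ → (-2,7,3)
river: ρ → (3,5,-4)
river: ρ → (-4,3,4)
ρ-cycle length = 18 (tail of 1 descent step not counted)

18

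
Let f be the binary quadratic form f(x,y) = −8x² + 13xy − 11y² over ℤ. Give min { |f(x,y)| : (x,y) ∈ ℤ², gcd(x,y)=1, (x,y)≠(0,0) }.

translate: b→3 (≡-13 mod 16), so (8,-13,11)→(8,3,6)
flip: (8,3,6)→(6,-3,8)
reduced (well bottom): (6,-3,8) with a≤c, −a<b≤a
well minimum |f| = |-6| = 6 (negative-definite)

6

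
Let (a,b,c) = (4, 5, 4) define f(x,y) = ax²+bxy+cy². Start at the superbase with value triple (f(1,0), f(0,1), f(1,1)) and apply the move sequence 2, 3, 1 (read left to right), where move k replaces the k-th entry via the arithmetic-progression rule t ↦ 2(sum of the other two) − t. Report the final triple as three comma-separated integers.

start (4,4,13) = (f(1,0),f(0,1),f(1,1))
replace slot 2: 2·(4+13) − 4 = 30 → (4,30,13)
replace slot 3: 2·(4+30) − 13 = 55 → (4,30,55)
replace slot 1: 2·(30+55) − 4 = 166 → (166,30,55)

166,30,55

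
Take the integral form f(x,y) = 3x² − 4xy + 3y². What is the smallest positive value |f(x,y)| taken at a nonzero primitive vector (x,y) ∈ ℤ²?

translate: b→2 (≡-4 mod 6), so (3,-4,3)→(3,2,2)
flip: (3,2,2)→(2,-2,3)
translate: b→2 (≡-2 mod 4), so (2,-2,3)→(2,2,3)
reduced (well bottom): (2,2,3) with a≤c, −a<b≤a
well minimum = a = 2

2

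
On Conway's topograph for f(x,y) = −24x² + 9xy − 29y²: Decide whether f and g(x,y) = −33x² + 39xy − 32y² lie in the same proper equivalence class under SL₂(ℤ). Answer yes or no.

D₁ = -2703, D₂ = -2703
f is negative-definite; reduce −f:
−f: reduced (well bottom): (24,-9,29) with a≤c, −a<b≤a
flip sign back: reduced form of f is (-24,9,-29)
g is negative-definite; reduce −g:
−g: translate: b→27 (≡-39 mod 66), so (33,-39,32)→(33,27,26)
−g: flip: (33,27,26)→(26,-27,33)
−g: translate: b→25 (≡-27 mod 52), so (26,-27,33)→(26,25,32)
−g: reduced (well bottom): (26,25,32) with a≤c, −a<b≤a
flip sign back: reduced form of g is (-26,-25,-32)
reduced forms (-24, 9, -29) vs (-26, -25, -32) ⇒ inequivalent

no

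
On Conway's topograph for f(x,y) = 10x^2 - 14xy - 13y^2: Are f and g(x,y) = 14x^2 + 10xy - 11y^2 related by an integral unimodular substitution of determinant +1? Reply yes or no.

D₁ = 716, D₂ = 716
river cycle of f (length 14): (-13, 14, 10), (10, 26, -1), (-1, 26, 10), (10, 14, -13), (-13, 12, 11), (11, 10, -14), (-14, 18, 7), (7, 24, -5), (-5, 26, 2), (2, 26, -5), … (4 more)
river cycle of g (length 14): (-11, 12, 13), (13, 14, -10), (-10, 26, 1), (1, 26, -10), (-10, 14, 13), (13, 12, -11), (-11, 10, 14), (14, 18, -7), (-7, 24, 5), (5, 26, -2), … (4 more)
cycles differ ⇒ inequivalent

no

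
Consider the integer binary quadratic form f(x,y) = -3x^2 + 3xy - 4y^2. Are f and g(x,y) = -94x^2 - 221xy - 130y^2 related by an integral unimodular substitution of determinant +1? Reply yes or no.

D₁ = -39, D₂ = -39
f is negative-definite; reduce −f:
−f: translate: b→3 (≡-3 mod 6), so (3,-3,4)→(3,3,4)
−f: reduced (well bottom): (3,3,4) with a≤c, −a<b≤a
flip sign back: reduced form of f is (-3,-3,-4)
g is negative-definite; reduce −g:
−g: translate: b→33 (≡221 mod 188), so (94,221,130)→(94,33,3)
−g: flip: (94,33,3)→(3,-33,94)
−g: translate: b→3 (≡-33 mod 6), so (3,-33,94)→(3,3,4)
−g: reduced (well bottom): (3,3,4) with a≤c, −a<b≤a
flip sign back: reduced form of g is (-3,-3,-4)
reduced forms (-3, -3, -4) vs (-3, -3, -4) ⇒ equivalent

yes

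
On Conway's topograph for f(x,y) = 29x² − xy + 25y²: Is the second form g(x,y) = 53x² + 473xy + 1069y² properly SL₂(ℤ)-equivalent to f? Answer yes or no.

D₁ = -2899, D₂ = -2899
f: flip: (29,-1,25)→(25,1,29)
f: reduced (well bottom): (25,1,29) with a≤c, −a<b≤a
g: translate: b→49 (≡473 mod 106), so (53,473,1069)→(53,49,25)
g: flip: (53,49,25)→(25,-49,53)
g: translate: b→1 (≡-49 mod 50), so (25,-49,53)→(25,1,29)
g: reduced (well bottom): (25,1,29) with a≤c, −a<b≤a
reduced forms (25, 1, 29) vs (25, 1, 29) ⇒ equivalent

yes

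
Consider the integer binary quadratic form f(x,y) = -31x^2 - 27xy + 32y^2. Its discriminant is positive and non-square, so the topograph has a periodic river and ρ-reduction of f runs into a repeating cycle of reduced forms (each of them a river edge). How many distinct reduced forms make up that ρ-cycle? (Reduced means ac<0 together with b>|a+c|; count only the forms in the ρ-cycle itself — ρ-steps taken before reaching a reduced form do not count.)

D = 4697, ⌊√D⌋ = 68
descent: ρ → (32,27,-31)  [lands on river]
river: ρ → (-31,35,28)
river: ρ → (28,21,-38)
river: ρ → (-38,55,11)
river: ρ → (11,55,-38)
river: ρ → (-38,21,28)
river: ρ → (28,35,-31)
river: ρ → (-31,27,32)
river: ρ → (32,37,-26)
river: ρ → (-26,67,2)
river: ρ → (2,65,-59)
river: ρ → (-59,53,8)
river: ρ → (8,59,-38)
river: ρ → (-38,17,29)
river: ρ → (29,41,-26)
river: ρ → (-26,63,7)
river: ρ → (7,63,-26)
river: ρ → (-26,41,29)
river: ρ → (29,17,-38)
river: ρ → (-38,59,8)
river: ρ → (8,53,-59)
river: ρ → (-59,65,2)
river: ρ → (2,67,-26)
river: ρ → (-26,37,32)
ρ-cycle length = 24 (tail of 1 descent step not counted)

24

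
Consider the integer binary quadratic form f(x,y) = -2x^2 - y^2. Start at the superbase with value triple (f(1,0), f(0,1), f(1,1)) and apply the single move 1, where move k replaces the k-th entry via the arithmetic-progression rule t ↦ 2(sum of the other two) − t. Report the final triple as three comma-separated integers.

start (-2,-1,-3) = (f(1,0),f(0,1),f(1,1))
replace slot 1: 2·((-1)+(-3)) − (-2) = -6 → (-6,-1,-3)

-6,-1,-3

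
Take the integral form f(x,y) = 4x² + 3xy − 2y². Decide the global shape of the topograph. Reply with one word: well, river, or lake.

D = b²−4ac = 3² − 4·4·(-2) = 41
D > 0 non-square ⇒ indefinite ⇒ periodic river

river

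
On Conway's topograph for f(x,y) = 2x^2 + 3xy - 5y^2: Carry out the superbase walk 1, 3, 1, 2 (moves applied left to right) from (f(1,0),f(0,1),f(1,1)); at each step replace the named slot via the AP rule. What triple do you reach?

start (2,-5,0) = (f(1,0),f(0,1),f(1,1))
replace slot 1: 2·((-5)+0) − 2 = -12 → (-12,-5,0)
replace slot 3: 2·((-12)+(-5)) − 0 = -34 → (-12,-5,-34)
replace slot 1: 2·((-5)+(-34)) − (-12) = -66 → (-66,-5,-34)
replace slot 2: 2·((-66)+(-34)) − (-5) = -195 → (-66,-195,-34)

-66,-195,-34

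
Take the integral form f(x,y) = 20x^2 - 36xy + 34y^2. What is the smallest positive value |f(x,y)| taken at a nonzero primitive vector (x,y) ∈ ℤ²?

translate: b→4 (≡-36 mod 40), so (20,-36,34)→(20,4,18)
flip: (20,4,18)→(18,-4,20)
reduced (well bottom): (18,-4,20) with a≤c, −a<b≤a
well minimum = a = 18

18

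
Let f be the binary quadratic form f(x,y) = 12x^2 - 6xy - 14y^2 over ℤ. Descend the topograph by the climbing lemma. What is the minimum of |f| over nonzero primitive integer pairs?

descent: ρ → (-14,6,12)  [lands on river]
river: ρ → (12,18,-8)
river: ρ → (-8,14,16)
river: ρ → (16,18,-6)
river: ρ → (-6,18,16)
river: ρ → (16,14,-8)
river: ρ → (-8,18,12)
river: ρ → (12,6,-14)
river: ρ → (-14,22,4)
river: ρ → (4,26,-2)
river: ρ → (-2,26,4)
river: ρ → (4,22,-14)
closes: descent 1, river 12
min |a| on river = 2

2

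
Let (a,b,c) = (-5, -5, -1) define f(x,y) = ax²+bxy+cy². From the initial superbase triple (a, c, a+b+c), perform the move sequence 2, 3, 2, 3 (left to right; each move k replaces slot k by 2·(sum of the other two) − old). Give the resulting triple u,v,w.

start (-5,-1,-11) = (f(1,0),f(0,1),f(1,1))
replace slot 2: 2·((-5)+(-11)) − (-1) = -31 → (-5,-31,-11)
replace slot 3: 2·((-5)+(-31)) − (-11) = -61 → (-5,-31,-61)
replace slot 2: 2·((-5)+(-61)) − (-31) = -101 → (-5,-101,-61)
replace slot 3: 2·((-5)+(-101)) − (-61) = -151 → (-5,-101,-151)

-5,-101,-151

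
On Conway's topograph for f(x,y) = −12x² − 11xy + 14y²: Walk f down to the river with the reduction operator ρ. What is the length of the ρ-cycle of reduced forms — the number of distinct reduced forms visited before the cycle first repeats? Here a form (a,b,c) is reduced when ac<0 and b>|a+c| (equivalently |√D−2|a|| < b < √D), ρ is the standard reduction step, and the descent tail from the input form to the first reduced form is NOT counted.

D = 793, ⌊√D⌋ = 28
descent: ρ → (14,11,-12)  [lands on river]
river: ρ → (-12,13,13)
river: ρ → (13,13,-12)
river: ρ → (-12,11,14)
river: ρ → (14,17,-9)
river: ρ → (-9,19,12)
river: ρ → (12,5,-16)
river: ρ → (-16,27,1)
river: ρ → (1,27,-16)
river: ρ → (-16,5,12)
river: ρ → (12,19,-9)
river: ρ → (-9,17,14)
ρ-cycle length = 12 (tail of 1 descent step not counted)

12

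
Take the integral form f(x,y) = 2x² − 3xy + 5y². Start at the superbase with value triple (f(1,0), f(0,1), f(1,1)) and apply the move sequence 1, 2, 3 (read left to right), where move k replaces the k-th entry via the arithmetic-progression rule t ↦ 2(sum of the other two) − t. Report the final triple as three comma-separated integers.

start (2,5,4) = (f(1,0),f(0,1),f(1,1))
replace slot 1: 2·(5+4) − 2 = 16 → (16,5,4)
replace slot 2: 2·(16+4) − 5 = 35 → (16,35,4)
replace slot 3: 2·(16+35) − 4 = 98 → (16,35,98)

16,35,98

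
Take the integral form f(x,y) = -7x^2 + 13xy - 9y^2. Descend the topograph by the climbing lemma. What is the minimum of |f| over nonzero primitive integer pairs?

translate: b→1 (≡-13 mod 14), so (7,-13,9)→(7,1,3)
flip: (7,1,3)→(3,-1,7)
reduced (well bottom): (3,-1,7) with a≤c, −a<b≤a
well minimum |f| = |-3| = 3 (negative-definite)

3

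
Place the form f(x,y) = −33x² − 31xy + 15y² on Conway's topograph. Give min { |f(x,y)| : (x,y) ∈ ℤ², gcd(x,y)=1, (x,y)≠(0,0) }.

descent: ρ → (15,31,-33)  [lands on river]
river: ρ → (-33,35,13)
river: ρ → (13,43,-21)
river: ρ → (-21,41,15)
river: ρ → (15,49,-9)
river: ρ → (-9,41,35)
river: ρ → (35,29,-15)
river: ρ → (-15,31,33)
river: ρ → (33,35,-13)
river: ρ → (-13,43,21)
river: ρ → (21,41,-15)
river: ρ → (-15,49,9)
river: ρ → (9,41,-35)
river: ρ → (-35,29,15)
closes: descent 1, river 14
min |a| on river = 9

9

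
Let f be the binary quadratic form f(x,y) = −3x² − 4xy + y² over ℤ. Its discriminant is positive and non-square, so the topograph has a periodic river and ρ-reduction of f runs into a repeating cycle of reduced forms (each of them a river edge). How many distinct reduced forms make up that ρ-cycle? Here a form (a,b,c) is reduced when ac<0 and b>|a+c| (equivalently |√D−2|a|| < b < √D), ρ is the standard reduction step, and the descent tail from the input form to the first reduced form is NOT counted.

D = 28, ⌊√D⌋ = 5
descent: ρ → (1,4,-3)  [lands on river]
river: ρ → (-3,2,2)
river: ρ → (2,2,-3)
river: ρ → (-3,4,1)
ρ-cycle length = 4 (tail of 1 descent step not counted)

4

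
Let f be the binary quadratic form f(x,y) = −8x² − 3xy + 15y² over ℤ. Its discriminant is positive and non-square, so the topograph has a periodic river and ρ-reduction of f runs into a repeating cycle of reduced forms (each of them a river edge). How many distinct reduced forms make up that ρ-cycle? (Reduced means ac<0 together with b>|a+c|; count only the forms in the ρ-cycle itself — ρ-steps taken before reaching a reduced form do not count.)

D = 489, ⌊√D⌋ = 22
descent: ρ → (15,3,-8)
descent: ρ → (-8,13,10)  [lands on river]
river: ρ → (10,7,-11)
river: ρ → (-11,15,6)
river: ρ → (6,21,-2)
river: ρ → (-2,19,16)
river: ρ → (16,13,-5)
river: ρ → (-5,17,10)
river: ρ → (10,3,-12)
river: ρ → (-12,21,1)
river: ρ → (1,21,-12)
river: ρ → (-12,3,10)
river: ρ → (10,17,-5)
river: ρ → (-5,13,16)
river: ρ → (16,19,-2)
river: ρ → (-2,21,6)
river: ρ → (6,15,-11)
river: ρ → (-11,7,10)
river: ρ → (10,13,-8)
river: ρ → (-8,19,4)
river: ρ → (4,21,-3)
river: ρ → (-3,21,4)
river: ρ → (4,19,-8)
ρ-cycle length = 22 (tail of 2 descent steps not counted)

22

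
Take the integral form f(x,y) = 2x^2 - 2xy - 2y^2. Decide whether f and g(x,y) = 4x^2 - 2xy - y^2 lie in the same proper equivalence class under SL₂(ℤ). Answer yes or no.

D₁ = 20, D₂ = 20
river cycle of f (length 2): (-2, 2, 2), (2, 2, -2)
river cycle of g (length 2): (-1, 4, 1), (1, 4, -1)
cycles differ ⇒ inequivalent

no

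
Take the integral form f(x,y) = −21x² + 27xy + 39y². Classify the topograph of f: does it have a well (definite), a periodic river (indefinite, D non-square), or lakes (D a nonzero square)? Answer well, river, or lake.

D = b²−4ac = 27² − 4·(-21)·39 = 4005
D > 0 non-square ⇒ indefinite ⇒ periodic river

river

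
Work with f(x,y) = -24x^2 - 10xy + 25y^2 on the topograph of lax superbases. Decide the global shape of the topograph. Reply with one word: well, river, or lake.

D = b²−4ac = (-10)² − 4·(-24)·25 = 2500
D = 50² is a perfect square ⇒ form factors over ℤ ⇒ lakes

lake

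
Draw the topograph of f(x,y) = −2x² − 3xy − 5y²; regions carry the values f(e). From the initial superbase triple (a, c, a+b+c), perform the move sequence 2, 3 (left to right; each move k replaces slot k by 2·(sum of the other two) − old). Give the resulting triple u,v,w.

start (-2,-5,-10) = (f(1,0),f(0,1),f(1,1))
replace slot 2: 2·((-2)+(-10)) − (-5) = -19 → (-2,-19,-10)
replace slot 3: 2·((-2)+(-19)) − (-10) = -32 → (-2,-19,-32)

-2,-19,-32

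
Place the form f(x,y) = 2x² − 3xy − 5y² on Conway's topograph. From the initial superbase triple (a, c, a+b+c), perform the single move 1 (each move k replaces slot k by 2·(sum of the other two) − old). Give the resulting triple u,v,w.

start (2,-5,-6) = (f(1,0),f(0,1),f(1,1))
replace slot 1: 2·((-5)+(-6)) − 2 = -24 → (-24,-5,-6)

-24,-5,-6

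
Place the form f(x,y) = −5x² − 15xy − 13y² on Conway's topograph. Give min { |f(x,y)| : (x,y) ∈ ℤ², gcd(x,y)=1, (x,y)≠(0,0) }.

translate: b→5 (≡15 mod 10), so (5,15,13)→(5,5,3)
flip: (5,5,3)→(3,-5,5)
translate: b→1 (≡-5 mod 6), so (3,-5,5)→(3,1,3)
reduced (well bottom): (3,1,3) with a≤c, −a<b≤a
well minimum |f| = |-3| = 3 (negative-definite)

3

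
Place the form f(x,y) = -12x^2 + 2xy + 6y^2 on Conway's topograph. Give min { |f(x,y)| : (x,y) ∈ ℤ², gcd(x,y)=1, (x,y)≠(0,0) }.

descent: ρ → (6,10,-8)  [lands on river]
river: ρ → (-8,6,8)
river: ρ → (8,10,-6)
river: ρ → (-6,14,4)
river: ρ → (4,10,-12)
river: ρ → (-12,14,2)
river: ρ → (2,14,-12)
river: ρ → (-12,10,4)
river: ρ → (4,14,-6)
river: ρ → (-6,10,8)
river: ρ → (8,6,-8)
river: ρ → (-8,10,6)
river: ρ → (6,14,-4)
river: ρ → (-4,10,12)
river: ρ → (12,14,-2)
river: ρ → (-2,14,12)
river: ρ → (12,10,-4)
river: ρ → (-4,14,6)
closes: descent 1, river 18
min |a| on river = 2

2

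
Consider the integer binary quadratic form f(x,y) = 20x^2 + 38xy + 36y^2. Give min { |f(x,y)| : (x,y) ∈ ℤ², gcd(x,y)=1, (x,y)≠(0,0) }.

translate: b→-2 (≡38 mod 40), so (20,38,36)→(20,-2,18)
flip: (20,-2,18)→(18,2,20)
reduced (well bottom): (18,2,20) with a≤c, −a<b≤a
well minimum = a = 18

18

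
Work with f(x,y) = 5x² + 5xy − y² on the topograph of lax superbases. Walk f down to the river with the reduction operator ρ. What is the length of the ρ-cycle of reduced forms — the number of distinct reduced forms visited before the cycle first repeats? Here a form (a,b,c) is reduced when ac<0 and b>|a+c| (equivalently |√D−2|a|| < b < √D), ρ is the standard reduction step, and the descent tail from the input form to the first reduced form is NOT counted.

D = 45, ⌊√D⌋ = 6
river: ρ → (-1,5,5)
river: ρ → (5,5,-1)
ρ-cycle length = 2 (tail of 0 descent steps not counted)

2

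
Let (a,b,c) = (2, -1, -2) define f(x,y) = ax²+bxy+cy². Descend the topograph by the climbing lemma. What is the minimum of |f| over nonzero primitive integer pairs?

descent: ρ → (-2,1,2)  [lands on river]
river: ρ → (2,3,-1)
river: ρ → (-1,3,2)
river: ρ → (2,1,-2)
river: ρ → (-2,3,1)
river: ρ → (1,3,-2)
closes: descent 1, river 6
min |a| on river = 1

1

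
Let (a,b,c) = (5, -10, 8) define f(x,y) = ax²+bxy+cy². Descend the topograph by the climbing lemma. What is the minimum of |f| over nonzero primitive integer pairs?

translate: b→0 (≡-10 mod 10), so (5,-10,8)→(5,0,3)
flip: (5,0,3)→(3,0,5)
reduced (well bottom): (3,0,5) with a≤c, −a<b≤a
well minimum = a = 3

3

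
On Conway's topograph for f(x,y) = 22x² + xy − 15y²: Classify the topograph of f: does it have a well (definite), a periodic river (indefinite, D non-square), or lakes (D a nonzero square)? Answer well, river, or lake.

D = b²−4ac = 1² − 4·22·(-15) = 1321
D > 0 non-square ⇒ indefinite ⇒ periodic river

river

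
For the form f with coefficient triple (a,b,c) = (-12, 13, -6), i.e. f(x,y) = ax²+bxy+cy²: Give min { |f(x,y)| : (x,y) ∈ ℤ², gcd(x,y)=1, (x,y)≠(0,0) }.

translate: b→11 (≡-13 mod 24), so (12,-13,6)→(12,11,5)
flip: (12,11,5)→(5,-11,12)
translate: b→-1 (≡-11 mod 10), so (5,-11,12)→(5,-1,6)
reduced (well bottom): (5,-1,6) with a≤c, −a<b≤a
well minimum |f| = |-5| = 5 (negative-definite)

5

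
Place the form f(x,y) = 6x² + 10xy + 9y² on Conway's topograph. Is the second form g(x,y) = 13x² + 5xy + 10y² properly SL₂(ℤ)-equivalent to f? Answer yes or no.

D₁ = -116, D₂ = -495
discriminants differ ⇒ not SL₂(ℤ)-equivalent

no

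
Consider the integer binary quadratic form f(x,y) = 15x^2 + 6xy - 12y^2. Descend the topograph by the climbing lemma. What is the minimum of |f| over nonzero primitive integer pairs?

river: ρ → (-12,18,9)
river: ρ → (9,18,-12)
river: ρ → (-12,6,15)
river: ρ → (15,24,-3)
river: ρ → (-3,24,15)
river: ρ → (15,6,-12)
closes: descent 0, river 6
min |a| on river = 3

3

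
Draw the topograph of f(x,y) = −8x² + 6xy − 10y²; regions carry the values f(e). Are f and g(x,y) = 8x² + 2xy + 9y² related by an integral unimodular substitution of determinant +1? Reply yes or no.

D₁ = -284, D₂ = -284
f is negative-definite; reduce −f:
−f: reduced (well bottom): (8,-6,10) with a≤c, −a<b≤a
flip sign back: reduced form of f is (-8,6,-10)
g: reduced (well bottom): (8,2,9) with a≤c, −a<b≤a
reduced forms (-8, 6, -10) vs (8, 2, 9) ⇒ inequivalent

no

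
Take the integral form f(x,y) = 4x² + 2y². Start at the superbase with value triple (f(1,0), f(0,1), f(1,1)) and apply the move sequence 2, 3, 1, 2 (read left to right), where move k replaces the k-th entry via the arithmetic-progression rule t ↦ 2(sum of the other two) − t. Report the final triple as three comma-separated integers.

start (4,2,6) = (f(1,0),f(0,1),f(1,1))
replace slot 2: 2·(4+6) − 2 = 18 → (4,18,6)
replace slot 3: 2·(4+18) − 6 = 38 → (4,18,38)
replace slot 1: 2·(18+38) − 4 = 108 → (108,18,38)
replace slot 2: 2·(108+38) − 18 = 274 → (108,274,38)

108,274,38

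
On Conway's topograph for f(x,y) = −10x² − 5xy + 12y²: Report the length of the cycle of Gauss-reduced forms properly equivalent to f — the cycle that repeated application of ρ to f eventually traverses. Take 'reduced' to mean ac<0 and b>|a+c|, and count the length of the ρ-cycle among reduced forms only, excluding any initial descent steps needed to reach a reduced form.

D = 505, ⌊√D⌋ = 22
descent: ρ → (12,5,-10)  [lands on river]
river: ρ → (-10,15,7)
river: ρ → (7,13,-12)
river: ρ → (-12,11,8)
river: ρ → (8,21,-2)
river: ρ → (-2,19,18)
river: ρ → (18,17,-3)
river: ρ → (-3,19,12)
ρ-cycle length = 8 (tail of 1 descent step not counted)

8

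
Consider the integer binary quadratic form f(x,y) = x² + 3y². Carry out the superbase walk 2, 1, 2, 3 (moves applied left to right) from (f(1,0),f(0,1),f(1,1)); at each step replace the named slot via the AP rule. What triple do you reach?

start (1,3,4) = (f(1,0),f(0,1),f(1,1))
replace slot 2: 2·(1+4) − 3 = 7 → (1,7,4)
replace slot 1: 2·(7+4) − 1 = 21 → (21,7,4)
replace slot 2: 2·(21+4) − 7 = 43 → (21,43,4)
replace slot 3: 2·(21+43) − 4 = 124 → (21,43,124)

21,43,124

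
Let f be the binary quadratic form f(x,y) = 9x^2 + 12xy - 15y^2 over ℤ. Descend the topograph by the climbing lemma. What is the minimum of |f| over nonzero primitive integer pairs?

river: ρ → (-15,18,6)
river: ρ → (6,18,-15)
river: ρ → (-15,12,9)
river: ρ → (9,24,-3)
river: ρ → (-3,24,9)
river: ρ → (9,12,-15)
closes: descent 0, river 6
min |a| on river = 3

3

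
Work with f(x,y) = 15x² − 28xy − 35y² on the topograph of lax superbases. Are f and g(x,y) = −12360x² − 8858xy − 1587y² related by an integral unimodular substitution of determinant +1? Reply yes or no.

D₁ = 2884, D₂ = 2884
river cycle of f (length 40): (-35, 28, 15), (15, 32, -31), (-31, 30, 16), (16, 34, -27), (-27, 20, 23), (23, 26, -24), (-24, 22, 25), (25, 28, -21), (-21, 14, 32), (32, 50, -3), … (30 more)
river cycle of g (length 40): (8, 42, -35), (-35, 28, 15), (15, 32, -31), (-31, 30, 16), (16, 34, -27), (-27, 20, 23), (23, 26, -24), (-24, 22, 25), (25, 28, -21), (-21, 14, 32), … (30 more)
cycles coincide ⇒ equivalent

yes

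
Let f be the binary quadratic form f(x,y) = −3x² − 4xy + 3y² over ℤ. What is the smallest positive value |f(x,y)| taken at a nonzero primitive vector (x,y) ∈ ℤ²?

descent: ρ → (3,4,-3)  [lands on river]
river: ρ → (-3,2,4)
river: ρ → (4,6,-1)
river: ρ → (-1,6,4)
river: ρ → (4,2,-3)
river: ρ → (-3,4,3)
river: ρ → (3,2,-4)
river: ρ → (-4,6,1)
river: ρ → (1,6,-4)
river: ρ → (-4,2,3)
closes: descent 1, river 10
min |a| on river = 1

1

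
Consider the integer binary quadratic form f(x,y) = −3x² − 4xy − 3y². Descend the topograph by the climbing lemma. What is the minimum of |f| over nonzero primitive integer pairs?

translate: b→-2 (≡4 mod 6), so (3,4,3)→(3,-2,2)
flip: (3,-2,2)→(2,2,3)
reduced (well bottom): (2,2,3) with a≤c, −a<b≤a
well minimum |f| = |-2| = 2 (negative-definite)

2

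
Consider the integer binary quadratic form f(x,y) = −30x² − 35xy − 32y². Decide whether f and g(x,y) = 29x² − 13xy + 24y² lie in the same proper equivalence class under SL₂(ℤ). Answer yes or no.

D₁ = -2615, D₂ = -2615
f is negative-definite; reduce −f:
−f: translate: b→-25 (≡35 mod 60), so (30,35,32)→(30,-25,27)
−f: flip: (30,-25,27)→(27,25,30)
−f: reduced (well bottom): (27,25,30) with a≤c, −a<b≤a
flip sign back: reduced form of f is (-27,-25,-30)
g: flip: (29,-13,24)→(24,13,29)
g: reduced (well bottom): (24,13,29) with a≤c, −a<b≤a
reduced forms (-27, -25, -30) vs (24, 13, 29) ⇒ inequivalent

no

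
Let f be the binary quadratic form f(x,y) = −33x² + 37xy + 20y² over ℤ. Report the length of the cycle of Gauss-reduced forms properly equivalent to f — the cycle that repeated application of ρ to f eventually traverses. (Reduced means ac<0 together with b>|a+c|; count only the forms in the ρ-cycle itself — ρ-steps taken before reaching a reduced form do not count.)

D = 4009, ⌊√D⌋ = 63
river: ρ → (20,43,-27)
river: ρ → (-27,11,36)
river: ρ → (36,61,-2)
river: ρ → (-2,63,5)
river: ρ → (5,57,-38)
river: ρ → (-38,19,24)
river: ρ → (24,29,-33)
river: ρ → (-33,37,20)
ρ-cycle length = 8 (tail of 0 descent steps not counted)

8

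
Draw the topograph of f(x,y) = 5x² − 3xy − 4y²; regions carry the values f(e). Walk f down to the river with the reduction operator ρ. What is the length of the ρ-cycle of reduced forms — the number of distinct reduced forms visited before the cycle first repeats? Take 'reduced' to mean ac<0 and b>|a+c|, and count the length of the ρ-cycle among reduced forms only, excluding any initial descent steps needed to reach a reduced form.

D = 89, ⌊√D⌋ = 9
descent: ρ → (-4,3,5)  [lands on river]
river: ρ → (5,7,-2)
river: ρ → (-2,9,1)
river: ρ → (1,9,-2)
river: ρ → (-2,7,5)
river: ρ → (5,3,-4)
river: ρ → (-4,5,4)
river: ρ → (4,3,-5)
river: ρ → (-5,7,2)
river: ρ → (2,9,-1)
river: ρ → (-1,9,2)
river: ρ → (2,7,-5)
river: ρ → (-5,3,4)
river: ρ → (4,5,-4)
ρ-cycle length = 14 (tail of 1 descent step not counted)

14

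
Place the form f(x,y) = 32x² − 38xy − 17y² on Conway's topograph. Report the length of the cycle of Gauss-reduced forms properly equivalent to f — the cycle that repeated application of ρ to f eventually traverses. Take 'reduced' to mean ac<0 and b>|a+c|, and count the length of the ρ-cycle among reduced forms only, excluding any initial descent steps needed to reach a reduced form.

D = 3620, ⌊√D⌋ = 60
descent: ρ → (-17,38,32)  [lands on river]
river: ρ → (32,26,-23)
river: ρ → (-23,20,35)
river: ρ → (35,50,-8)
river: ρ → (-8,46,47)
river: ρ → (47,48,-7)
river: ρ → (-7,50,40)
river: ρ → (40,30,-17)
ρ-cycle length = 8 (tail of 1 descent step not counted)

8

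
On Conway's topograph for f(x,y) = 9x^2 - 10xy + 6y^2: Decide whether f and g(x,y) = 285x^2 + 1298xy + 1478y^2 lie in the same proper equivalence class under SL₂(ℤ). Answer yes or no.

D₁ = -116, D₂ = -116
f: translate: b→8 (≡-10 mod 18), so (9,-10,6)→(9,8,5)
f: flip: (9,8,5)→(5,-8,9)
f: translate: b→2 (≡-8 mod 10), so (5,-8,9)→(5,2,6)
f: reduced (well bottom): (5,2,6) with a≤c, −a<b≤a
g: translate: b→158 (≡1298 mod 570), so (285,1298,1478)→(285,158,22)
g: flip: (285,158,22)→(22,-158,285)
g: translate: b→18 (≡-158 mod 44), so (22,-158,285)→(22,18,5)
g: flip: (22,18,5)→(5,-18,22)
g: translate: b→2 (≡-18 mod 10), so (5,-18,22)→(5,2,6)
g: reduced (well bottom): (5,2,6) with a≤c, −a<b≤a
reduced forms (5, 2, 6) vs (5, 2, 6) ⇒ equivalent

yes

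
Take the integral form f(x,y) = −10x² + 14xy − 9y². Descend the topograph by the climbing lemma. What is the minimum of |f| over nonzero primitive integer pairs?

translate: b→6 (≡-14 mod 20), so (10,-14,9)→(10,6,5)
flip: (10,6,5)→(5,-6,10)
translate: b→4 (≡-6 mod 10), so (5,-6,10)→(5,4,9)
reduced (well bottom): (5,4,9) with a≤c, −a<b≤a
well minimum |f| = |-5| = 5 (negative-definite)

5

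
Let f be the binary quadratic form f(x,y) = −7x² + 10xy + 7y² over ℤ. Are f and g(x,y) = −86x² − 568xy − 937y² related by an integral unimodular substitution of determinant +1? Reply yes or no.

D₁ = 296, D₂ = 296
river cycle of f (length 10): (7, 4, -10), (-10, 16, 1), (1, 16, -10), (-10, 4, 7), (7, 10, -7), (-7, 4, 10), (10, 16, -1), (-1, 16, 10), (10, 4, -7), (-7, 10, 7)
river cycle of g (length 10): (-7, 10, 7), (7, 4, -10), (-10, 16, 1), (1, 16, -10), (-10, 4, 7), (7, 10, -7), (-7, 4, 10), (10, 16, -1), (-1, 16, 10), (10, 4, -7)
cycles coincide ⇒ equivalent

yes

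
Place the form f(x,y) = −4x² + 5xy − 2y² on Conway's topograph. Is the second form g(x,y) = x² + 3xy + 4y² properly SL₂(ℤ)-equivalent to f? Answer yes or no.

D₁ = -7, D₂ = -7
f is negative-definite; reduce −f:
−f: translate: b→3 (≡-5 mod 8), so (4,-5,2)→(4,3,1)
−f: flip: (4,3,1)→(1,-3,4)
−f: translate: b→1 (≡-3 mod 2), so (1,-3,4)→(1,1,2)
−f: reduced (well bottom): (1,1,2) with a≤c, −a<b≤a
flip sign back: reduced form of f is (-1,-1,-2)
g: translate: b→1 (≡3 mod 2), so (1,3,4)→(1,1,2)
g: reduced (well bottom): (1,1,2) with a≤c, −a<b≤a
reduced forms (-1, -1, -2) vs (1, 1, 2) ⇒ inequivalent

no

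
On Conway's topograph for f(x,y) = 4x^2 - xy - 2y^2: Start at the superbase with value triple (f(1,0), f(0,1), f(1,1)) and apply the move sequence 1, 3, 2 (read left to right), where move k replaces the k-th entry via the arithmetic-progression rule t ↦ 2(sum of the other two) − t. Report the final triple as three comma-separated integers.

start (4,-2,1) = (f(1,0),f(0,1),f(1,1))
replace slot 1: 2·((-2)+1) − 4 = -6 → (-6,-2,1)
replace slot 3: 2·((-6)+(-2)) − 1 = -17 → (-6,-2,-17)
replace slot 2: 2·((-6)+(-17)) − (-2) = -44 → (-6,-44,-17)

-6,-44,-17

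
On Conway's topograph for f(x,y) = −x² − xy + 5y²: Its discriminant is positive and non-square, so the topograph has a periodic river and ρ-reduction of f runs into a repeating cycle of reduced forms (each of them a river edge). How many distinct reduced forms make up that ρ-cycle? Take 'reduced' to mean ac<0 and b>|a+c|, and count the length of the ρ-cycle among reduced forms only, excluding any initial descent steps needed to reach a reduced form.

D = 21, ⌊√D⌋ = 4
descent: ρ → (5,1,-1)
descent: ρ → (-1,3,3)  [lands on river]
river: ρ → (3,3,-1)
ρ-cycle length = 2 (tail of 2 descent steps not counted)

2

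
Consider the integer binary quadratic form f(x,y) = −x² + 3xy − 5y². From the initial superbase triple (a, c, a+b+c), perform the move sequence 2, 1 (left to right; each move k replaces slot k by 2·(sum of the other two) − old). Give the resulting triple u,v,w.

start (-1,-5,-3) = (f(1,0),f(0,1),f(1,1))
replace slot 2: 2·((-1)+(-3)) − (-5) = -3 → (-1,-3,-3)
replace slot 1: 2·((-3)+(-3)) − (-1) = -11 → (-11,-3,-3)

-11,-3,-3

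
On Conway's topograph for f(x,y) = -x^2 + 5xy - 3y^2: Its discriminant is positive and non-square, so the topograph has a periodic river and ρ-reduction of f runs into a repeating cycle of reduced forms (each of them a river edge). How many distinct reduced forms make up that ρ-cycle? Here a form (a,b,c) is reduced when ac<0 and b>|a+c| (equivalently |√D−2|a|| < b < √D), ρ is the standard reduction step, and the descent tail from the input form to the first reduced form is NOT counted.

D = 13, ⌊√D⌋ = 3
descent: ρ → (-3,1,1)
descent: ρ → (1,3,-1)  [lands on river]
river: ρ → (-1,3,1)
ρ-cycle length = 2 (tail of 2 descent steps not counted)

2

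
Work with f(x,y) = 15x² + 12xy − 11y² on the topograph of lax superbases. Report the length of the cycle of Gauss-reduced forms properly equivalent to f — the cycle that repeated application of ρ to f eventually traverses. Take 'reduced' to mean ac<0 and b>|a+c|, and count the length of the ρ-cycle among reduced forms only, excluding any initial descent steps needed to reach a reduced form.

D = 804, ⌊√D⌋ = 28
river: ρ → (-11,10,16)
river: ρ → (16,22,-5)
river: ρ → (-5,28,1)
river: ρ → (1,28,-5)
river: ρ → (-5,22,16)
river: ρ → (16,10,-11)
river: ρ → (-11,12,15)
river: ρ → (15,18,-8)
river: ρ → (-8,14,19)
river: ρ → (19,24,-3)
river: ρ → (-3,24,19)
river: ρ → (19,14,-8)
river: ρ → (-8,18,15)
river: ρ → (15,12,-11)
ρ-cycle length = 14 (tail of 0 descent steps not counted)

14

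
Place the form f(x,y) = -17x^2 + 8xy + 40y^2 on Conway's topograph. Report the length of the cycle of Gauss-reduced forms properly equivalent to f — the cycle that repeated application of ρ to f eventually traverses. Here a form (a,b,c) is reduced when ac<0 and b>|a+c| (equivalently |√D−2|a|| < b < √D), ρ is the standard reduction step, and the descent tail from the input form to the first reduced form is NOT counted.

D = 2784, ⌊√D⌋ = 52
descent: ρ → (40,-8,-17)
descent: ρ → (-17,42,15)  [lands on river]
river: ρ → (15,48,-8)
river: ρ → (-8,48,15)
river: ρ → (15,42,-17)
river: ρ → (-17,26,31)
river: ρ → (31,36,-12)
river: ρ → (-12,36,31)
river: ρ → (31,26,-17)
ρ-cycle length = 8 (tail of 2 descent steps not counted)

8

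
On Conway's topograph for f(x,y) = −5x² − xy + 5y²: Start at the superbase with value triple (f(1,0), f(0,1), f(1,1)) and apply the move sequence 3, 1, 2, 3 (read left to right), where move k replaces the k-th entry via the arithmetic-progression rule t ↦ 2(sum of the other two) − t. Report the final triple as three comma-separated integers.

start (-5,5,-1) = (f(1,0),f(0,1),f(1,1))
replace slot 3: 2·((-5)+5) − (-1) = 1 → (-5,5,1)
replace slot 1: 2·(5+1) − (-5) = 17 → (17,5,1)
replace slot 2: 2·(17+1) − 5 = 31 → (17,31,1)
replace slot 3: 2·(17+31) − 1 = 95 → (17,31,95)

17,31,95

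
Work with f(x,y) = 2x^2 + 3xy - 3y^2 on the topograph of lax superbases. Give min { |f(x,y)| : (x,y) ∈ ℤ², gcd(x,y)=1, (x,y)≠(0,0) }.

river: ρ → (-3,3,2)
river: ρ → (2,5,-1)
river: ρ → (-1,5,2)
river: ρ → (2,3,-3)
closes: descent 0, river 4
min |a| on river = 1

1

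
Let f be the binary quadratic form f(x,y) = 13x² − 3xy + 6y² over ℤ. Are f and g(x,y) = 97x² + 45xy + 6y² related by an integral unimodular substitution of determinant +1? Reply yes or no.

D₁ = -303, D₂ = -303
f: flip: (13,-3,6)→(6,3,13)
f: reduced (well bottom): (6,3,13) with a≤c, −a<b≤a
g: flip: (97,45,6)→(6,-45,97)
g: translate: b→3 (≡-45 mod 12), so (6,-45,97)→(6,3,13)
g: reduced (well bottom): (6,3,13) with a≤c, −a<b≤a
reduced forms (6, 3, 13) vs (6, 3, 13) ⇒ equivalent

yes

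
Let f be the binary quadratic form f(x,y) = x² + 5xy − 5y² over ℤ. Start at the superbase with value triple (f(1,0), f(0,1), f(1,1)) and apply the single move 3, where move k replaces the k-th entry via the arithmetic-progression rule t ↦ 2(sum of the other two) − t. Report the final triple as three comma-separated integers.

start (1,-5,1) = (f(1,0),f(0,1),f(1,1))
replace slot 3: 2·(1+(-5)) − 1 = -9 → (1,-5,-9)

1,-5,-9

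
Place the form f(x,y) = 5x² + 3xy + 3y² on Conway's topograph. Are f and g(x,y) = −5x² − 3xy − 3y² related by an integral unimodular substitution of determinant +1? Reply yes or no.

D₁ = -51, D₂ = -51
f: flip: (5,3,3)→(3,-3,5)
f: translate: b→3 (≡-3 mod 6), so (3,-3,5)→(3,3,5)
f: reduced (well bottom): (3,3,5) with a≤c, −a<b≤a
g is negative-definite; reduce −g:
−g: flip: (5,3,3)→(3,-3,5)
−g: translate: b→3 (≡-3 mod 6), so (3,-3,5)→(3,3,5)
−g: reduced (well bottom): (3,3,5) with a≤c, −a<b≤a
flip sign back: reduced form of g is (-3,-3,-5)
reduced forms (3, 3, 5) vs (-3, -3, -5) ⇒ inequivalent

no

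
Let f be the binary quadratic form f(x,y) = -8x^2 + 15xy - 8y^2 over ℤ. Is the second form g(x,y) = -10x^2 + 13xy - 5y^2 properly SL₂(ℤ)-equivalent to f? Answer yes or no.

D₁ = -31, D₂ = -31
f is negative-definite; reduce −f:
−f: translate: b→1 (≡-15 mod 16), so (8,-15,8)→(8,1,1)
−f: flip: (8,1,1)→(1,-1,8)
−f: translate: b→1 (≡-1 mod 2), so (1,-1,8)→(1,1,8)
−f: reduced (well bottom): (1,1,8) with a≤c, −a<b≤a
flip sign back: reduced form of f is (-1,-1,-8)
g is negative-definite; reduce −g:
−g: translate: b→7 (≡-13 mod 20), so (10,-13,5)→(10,7,2)
−g: flip: (10,7,2)→(2,-7,10)
−g: translate: b→1 (≡-7 mod 4), so (2,-7,10)→(2,1,4)
−g: reduced (well bottom): (2,1,4) with a≤c, −a<b≤a
flip sign back: reduced form of g is (-2,-1,-4)
reduced forms (-1, -1, -8) vs (-2, -1, -4) ⇒ inequivalent

no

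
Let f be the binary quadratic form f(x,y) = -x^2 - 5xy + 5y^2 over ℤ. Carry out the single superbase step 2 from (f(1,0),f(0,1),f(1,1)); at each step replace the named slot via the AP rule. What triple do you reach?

start (-1,5,-1) = (f(1,0),f(0,1),f(1,1))
replace slot 2: 2·((-1)+(-1)) − 5 = -9 → (-1,-9,-1)

-1,-9,-1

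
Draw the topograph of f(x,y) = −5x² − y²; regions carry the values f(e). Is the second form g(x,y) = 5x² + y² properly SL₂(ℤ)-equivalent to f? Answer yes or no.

D₁ = -20, D₂ = -20
f is negative-definite; reduce −f:
−f: flip: (5,0,1)→(1,0,5)
−f: reduced (well bottom): (1,0,5) with a≤c, −a<b≤a
flip sign back: reduced form of f is (-1,0,-5)
g: flip: (5,0,1)→(1,0,5)
g: reduced (well bottom): (1,0,5) with a≤c, −a<b≤a
reduced forms (-1, 0, -5) vs (1, 0, 5) ⇒ inequivalent

no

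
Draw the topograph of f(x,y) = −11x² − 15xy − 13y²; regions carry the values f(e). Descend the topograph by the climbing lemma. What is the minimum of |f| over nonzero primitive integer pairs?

translate: b→-7 (≡15 mod 22), so (11,15,13)→(11,-7,9)
flip: (11,-7,9)→(9,7,11)
reduced (well bottom): (9,7,11) with a≤c, −a<b≤a
well minimum |f| = |-9| = 9 (negative-definite)

9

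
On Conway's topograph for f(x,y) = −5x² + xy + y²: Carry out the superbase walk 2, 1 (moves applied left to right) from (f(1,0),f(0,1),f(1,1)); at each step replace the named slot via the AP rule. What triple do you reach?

start (-5,1,-3) = (f(1,0),f(0,1),f(1,1))
replace slot 2: 2·((-5)+(-3)) − 1 = -17 → (-5,-17,-3)
replace slot 1: 2·((-17)+(-3)) − (-5) = -35 → (-35,-17,-3)

-35,-17,-3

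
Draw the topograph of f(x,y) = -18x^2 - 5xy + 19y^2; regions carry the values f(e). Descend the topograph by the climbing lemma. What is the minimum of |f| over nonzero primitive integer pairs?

descent: ρ → (19,5,-18)  [lands on river]
river: ρ → (-18,31,6)
river: ρ → (6,29,-23)
river: ρ → (-23,17,12)
river: ρ → (12,31,-9)
river: ρ → (-9,23,24)
river: ρ → (24,25,-8)
river: ρ → (-8,23,27)
river: ρ → (27,31,-4)
river: ρ → (-4,33,19)
closes: descent 1, river 10
min |a| on river = 4

4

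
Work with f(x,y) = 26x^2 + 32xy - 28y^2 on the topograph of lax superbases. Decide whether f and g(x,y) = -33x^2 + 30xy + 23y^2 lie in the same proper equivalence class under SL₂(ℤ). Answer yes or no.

D₁ = 3936, D₂ = 3936
river cycle of f (length 14): (-28, 24, 30), (30, 36, -22), (-22, 52, 14), (14, 60, -6), (-6, 60, 14), (14, 52, -22), (-22, 36, 30), (30, 24, -28), (-28, 32, 26), (26, 20, -34), … (4 more)
river cycle of g (length 10): (23, 62, -1), (-1, 62, 23), (23, 30, -33), (-33, 36, 20), (20, 44, -25), (-25, 56, 8), (8, 56, -25), (-25, 44, 20), (20, 36, -33), (-33, 30, 23)
cycles differ ⇒ inequivalent

no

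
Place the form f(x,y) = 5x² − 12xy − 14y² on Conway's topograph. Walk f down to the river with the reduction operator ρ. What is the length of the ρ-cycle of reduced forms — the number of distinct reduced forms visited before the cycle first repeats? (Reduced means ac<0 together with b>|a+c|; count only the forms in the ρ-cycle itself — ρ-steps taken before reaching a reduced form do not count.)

D = 424, ⌊√D⌋ = 20
descent: ρ → (-14,12,5)  [lands on river]
river: ρ → (5,18,-5)
river: ρ → (-5,12,14)
river: ρ → (14,16,-3)
river: ρ → (-3,20,2)
river: ρ → (2,20,-3)
river: ρ → (-3,16,14)
river: ρ → (14,12,-5)
river: ρ → (-5,18,5)
river: ρ → (5,12,-14)
river: ρ → (-14,16,3)
river: ρ → (3,20,-2)
river: ρ → (-2,20,3)
river: ρ → (3,16,-14)
ρ-cycle length = 14 (tail of 1 descent step not counted)

14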